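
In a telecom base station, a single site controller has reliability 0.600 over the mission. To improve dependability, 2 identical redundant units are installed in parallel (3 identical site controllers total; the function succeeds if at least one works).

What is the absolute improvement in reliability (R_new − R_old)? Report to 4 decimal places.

0.3360

R_before = 0.600
R_after = 1 − (1 − 0.600)^3 = 0.9360
ΔR = 0.9360 − 0.600 = 0.3360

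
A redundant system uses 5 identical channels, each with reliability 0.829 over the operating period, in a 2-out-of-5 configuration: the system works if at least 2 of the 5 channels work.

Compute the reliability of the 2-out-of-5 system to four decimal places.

R = Σ_{i=2}^{5} C(5,i) p^i (1−p)^{5−i} with p = 0.829
C(5,2)·0.829^2·0.171^3 = 0.034364
C(5,3)·0.829^3·0.171^2 = 0.166593
C(5,4)·0.829^4·0.171^1 = 0.403817
C(5,5)·0.829^5·0.171^0 = 0.391537
Sum = 0.9963

0.9963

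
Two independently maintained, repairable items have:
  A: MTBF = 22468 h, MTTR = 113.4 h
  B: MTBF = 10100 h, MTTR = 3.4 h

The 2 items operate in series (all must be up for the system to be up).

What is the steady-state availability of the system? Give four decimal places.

0.9946

A(A) = MTBF/(MTBF+MTTR) = 22468/(22468+113.4) = 0.994978
A(B) = MTBF/(MTBF+MTTR) = 10100/(10100+3.4) = 0.999663
Series availability: 0.994978 × 0.999663 = 0.9946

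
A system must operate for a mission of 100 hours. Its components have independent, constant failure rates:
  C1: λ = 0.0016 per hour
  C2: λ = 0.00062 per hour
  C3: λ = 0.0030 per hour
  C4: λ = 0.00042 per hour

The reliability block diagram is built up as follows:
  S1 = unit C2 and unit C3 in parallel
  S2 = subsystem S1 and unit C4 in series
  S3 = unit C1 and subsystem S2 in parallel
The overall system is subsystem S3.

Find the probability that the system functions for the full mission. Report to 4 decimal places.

0.9917

R(C1) = exp(−0.0016 × 100) = 0.852144
R(C2) = exp(−0.00062 × 100) = 0.939883
R(C3) = exp(−0.0030 × 100) = 0.740818
R(C4) = exp(−0.00042 × 100) = 0.958870
Parallel (C2 and C3): 1 − (1 − 0.939883)(1 − 0.740818) = 0.984419
Series ([0.984419] and C4): 0.984419 × 0.958870 = 0.943930
Parallel (C1 and [0.943930]): 1 − (1 − 0.852144)(1 − 0.943930) = 0.9917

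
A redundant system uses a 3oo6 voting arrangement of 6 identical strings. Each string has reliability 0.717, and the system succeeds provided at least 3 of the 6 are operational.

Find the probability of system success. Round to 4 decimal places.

0.9422

R = Σ_{i=3}^{6} C(6,i) p^i (1−p)^{6−i} with p = 0.717
C(6,3)·0.717^3·0.283^3 = 0.167089
C(6,4)·0.717^4·0.283^2 = 0.317498
C(6,5)·0.717^5·0.283^1 = 0.321761
C(6,6)·0.717^6·0.283^0 = 0.135867
Sum = 0.9422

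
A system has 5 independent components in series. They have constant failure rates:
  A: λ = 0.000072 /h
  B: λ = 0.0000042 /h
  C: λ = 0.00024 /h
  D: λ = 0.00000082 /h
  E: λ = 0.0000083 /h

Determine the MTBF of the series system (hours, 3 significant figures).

3070

Series of exponential components: λ_sys = Σ λ_i
λ_sys = 0.000072 + 0.0000042 + 0.00024 + 0.00000082 + 0.0000083 = 3.2532e-04 /h
MTBF = 1 / λ_sys = 3070 h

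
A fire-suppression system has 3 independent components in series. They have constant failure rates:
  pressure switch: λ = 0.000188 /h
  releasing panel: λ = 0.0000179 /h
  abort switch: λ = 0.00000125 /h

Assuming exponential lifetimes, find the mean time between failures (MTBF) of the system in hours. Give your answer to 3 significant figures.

Series of exponential components: λ_sys = Σ λ_i
λ_sys = 0.000188 + 0.0000179 + 0.00000125 = 2.0715e-04 /h
MTBF = 1 / λ_sys = 4830 h

4830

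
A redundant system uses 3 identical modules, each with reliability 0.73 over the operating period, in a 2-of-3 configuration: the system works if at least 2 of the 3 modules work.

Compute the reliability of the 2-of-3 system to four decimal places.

R = Σ_{i=2}^{3} C(3,i) p^i (1−p)^{3−i} with p = 0.73
C(3,2)·0.73^2·0.27^1 = 0.431649
C(3,3)·0.73^3·0.27^0 = 0.389017
Sum = 0.8207

0.8207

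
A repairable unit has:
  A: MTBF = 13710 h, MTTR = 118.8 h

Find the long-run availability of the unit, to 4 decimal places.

A(A) = MTBF/(MTBF+MTTR) = 13710/(13710+118.8) = 0.9914

0.9914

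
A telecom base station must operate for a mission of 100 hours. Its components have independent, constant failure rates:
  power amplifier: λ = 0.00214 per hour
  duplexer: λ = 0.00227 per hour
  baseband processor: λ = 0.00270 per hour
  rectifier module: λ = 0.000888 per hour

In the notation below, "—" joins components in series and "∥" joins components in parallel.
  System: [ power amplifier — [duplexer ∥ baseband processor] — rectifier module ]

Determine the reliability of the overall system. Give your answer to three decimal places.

R(power amplifier) = exp(−0.00214 × 100) = 0.80735
R(duplexer) = exp(−0.00227 × 100) = 0.79692
R(baseband processor) = exp(−0.00270 × 100) = 0.76338
R(rectifier module) = exp(−0.000888 × 100) = 0.91503
Parallel (duplexer and baseband processor): 1 − (1 − 0.79692)(1 − 0.76338) = 0.95195
Series (power amplifier, [0.95195], and rectifier module): 0.80735 × 0.95195 × 0.91503 = 0.703

0.703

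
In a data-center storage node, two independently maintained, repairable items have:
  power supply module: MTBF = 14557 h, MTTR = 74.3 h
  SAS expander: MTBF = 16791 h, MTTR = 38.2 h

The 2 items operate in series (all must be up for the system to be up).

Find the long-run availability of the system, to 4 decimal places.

0.9927

A(power supply module) = MTBF/(MTBF+MTTR) = 14557/(14557+74.3) = 0.994922
A(SAS expander) = MTBF/(MTBF+MTTR) = 16791/(16791+38.2) = 0.997730
Series availability: 0.994922 × 0.997730 = 0.9927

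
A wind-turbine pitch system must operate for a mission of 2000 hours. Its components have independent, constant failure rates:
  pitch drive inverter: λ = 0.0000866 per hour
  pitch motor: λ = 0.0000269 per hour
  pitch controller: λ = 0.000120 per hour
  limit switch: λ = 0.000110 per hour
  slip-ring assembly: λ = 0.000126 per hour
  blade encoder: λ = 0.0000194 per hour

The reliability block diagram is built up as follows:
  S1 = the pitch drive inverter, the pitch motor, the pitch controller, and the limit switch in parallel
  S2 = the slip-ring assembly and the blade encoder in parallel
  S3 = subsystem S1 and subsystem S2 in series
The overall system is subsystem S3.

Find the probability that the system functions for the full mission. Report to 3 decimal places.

R(pitch drive inverter) = exp(−0.0000866 × 2000) = 0.84097
R(pitch motor) = exp(−0.0000269 × 2000) = 0.94762
R(pitch controller) = exp(−0.000120 × 2000) = 0.78663
R(limit switch) = exp(−0.000110 × 2000) = 0.80252
R(slip-ring assembly) = exp(−0.000126 × 2000) = 0.77724
R(blade encoder) = exp(−0.0000194 × 2000) = 0.96194
Parallel (pitch drive inverter, pitch motor, pitch controller, and limit switch): 1 − (1 − 0.84097)(1 − 0.94762)(1 − 0.78663)(1 − 0.80252) = 0.99965
Parallel (slip-ring assembly and blade encoder): 1 − (1 − 0.77724)(1 − 0.96194) = 0.99152
Series ([0.99965] and [0.99152]): 0.99965 × 0.99152 = 0.991

0.991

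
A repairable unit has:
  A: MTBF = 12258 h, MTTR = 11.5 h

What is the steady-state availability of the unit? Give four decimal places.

0.9991

A(A) = MTBF/(MTBF+MTTR) = 12258/(12258+11.5) = 0.9991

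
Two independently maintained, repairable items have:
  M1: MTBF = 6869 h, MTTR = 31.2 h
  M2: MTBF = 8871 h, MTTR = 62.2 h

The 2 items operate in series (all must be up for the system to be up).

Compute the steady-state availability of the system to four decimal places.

A(M1) = MTBF/(MTBF+MTTR) = 6869/(6869+31.2) = 0.995478
A(M2) = MTBF/(MTBF+MTTR) = 8871/(8871+62.2) = 0.993037
Series availability: 0.995478 × 0.993037 = 0.9885

0.9885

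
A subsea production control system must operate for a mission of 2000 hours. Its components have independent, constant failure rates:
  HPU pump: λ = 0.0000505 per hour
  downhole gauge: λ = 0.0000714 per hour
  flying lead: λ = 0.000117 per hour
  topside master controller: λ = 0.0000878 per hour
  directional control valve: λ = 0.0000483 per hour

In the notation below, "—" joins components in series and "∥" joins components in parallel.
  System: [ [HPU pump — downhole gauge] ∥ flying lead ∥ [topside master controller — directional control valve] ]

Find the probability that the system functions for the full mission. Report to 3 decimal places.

0.989

R(HPU pump) = exp(−0.0000505 × 2000) = 0.90393
R(downhole gauge) = exp(−0.0000714 × 2000) = 0.86693
R(flying lead) = exp(−0.000117 × 2000) = 0.79136
R(topside master controller) = exp(−0.0000878 × 2000) = 0.83895
R(directional control valve) = exp(−0.0000483 × 2000) = 0.90792
Series (HPU pump and downhole gauge): 0.90393 × 0.86693 = 0.78364
Series (topside master controller and directional control valve): 0.83895 × 0.90792 = 0.76170
Parallel ([0.78364], flying lead, and [0.76170]): 1 − (1 − 0.78364)(1 − 0.79136)(1 − 0.76170) = 0.989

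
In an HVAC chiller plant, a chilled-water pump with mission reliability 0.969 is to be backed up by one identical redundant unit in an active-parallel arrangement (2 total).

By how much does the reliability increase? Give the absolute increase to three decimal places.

R_before = 0.969
R_after = 1 − (1 − 0.969)^2 = 0.999
ΔR = 0.999 − 0.969 = 0.030

0.030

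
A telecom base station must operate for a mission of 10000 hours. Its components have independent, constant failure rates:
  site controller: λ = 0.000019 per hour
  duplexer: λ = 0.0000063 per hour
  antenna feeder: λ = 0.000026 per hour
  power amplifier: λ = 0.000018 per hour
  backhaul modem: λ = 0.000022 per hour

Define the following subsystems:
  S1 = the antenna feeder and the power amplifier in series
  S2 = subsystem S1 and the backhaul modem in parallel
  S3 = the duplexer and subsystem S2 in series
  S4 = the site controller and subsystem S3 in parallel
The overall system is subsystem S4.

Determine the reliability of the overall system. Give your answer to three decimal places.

0.978

R(site controller) = exp(−0.000019 × 10000) = 0.82696
R(duplexer) = exp(−0.0000063 × 10000) = 0.93894
R(antenna feeder) = exp(−0.000026 × 10000) = 0.77105
R(power amplifier) = exp(−0.000018 × 10000) = 0.83527
R(backhaul modem) = exp(−0.000022 × 10000) = 0.80252
Series (antenna feeder and power amplifier): 0.77105 × 0.83527 = 0.64403
Parallel ([0.64403] and backhaul modem): 1 − (1 − 0.64403)(1 − 0.80252) = 0.92970
Series (duplexer and [0.92970]): 0.93894 × 0.92970 = 0.87293
Parallel (site controller and [0.87293]): 1 − (1 − 0.82696)(1 − 0.87293) = 0.978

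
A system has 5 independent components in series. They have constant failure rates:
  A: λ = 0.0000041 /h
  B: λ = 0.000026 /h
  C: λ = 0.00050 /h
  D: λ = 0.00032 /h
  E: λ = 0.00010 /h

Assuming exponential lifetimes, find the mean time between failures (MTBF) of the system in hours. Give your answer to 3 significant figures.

1050

Series of exponential components: λ_sys = Σ λ_i
λ_sys = 0.0000041 + 0.000026 + 0.00050 + 0.00032 + 0.00010 = 9.5010e-04 /h
MTBF = 1 / λ_sys = 1050 h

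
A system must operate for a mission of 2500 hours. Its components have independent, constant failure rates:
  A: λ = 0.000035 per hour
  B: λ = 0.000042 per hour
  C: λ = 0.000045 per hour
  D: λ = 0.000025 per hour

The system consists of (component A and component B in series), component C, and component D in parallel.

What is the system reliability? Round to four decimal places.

R(A) = exp(−0.000035 × 2500) = 0.916219
R(B) = exp(−0.000042 × 2500) = 0.900325
R(C) = exp(−0.000045 × 2500) = 0.893597
R(D) = exp(−0.000025 × 2500) = 0.939413
Series (A and B): 0.916219 × 0.900325 = 0.824895
Parallel ([0.824895], C, and D): 1 − (1 − 0.824895)(1 − 0.893597)(1 − 0.939413) = 0.9989

0.9989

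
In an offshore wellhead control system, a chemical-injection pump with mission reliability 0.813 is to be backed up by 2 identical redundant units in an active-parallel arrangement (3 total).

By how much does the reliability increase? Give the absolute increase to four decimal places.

R_before = 0.813
R_after = 1 − (1 − 0.813)^3 = 0.9935
ΔR = 0.9935 − 0.813 = 0.1805

0.1805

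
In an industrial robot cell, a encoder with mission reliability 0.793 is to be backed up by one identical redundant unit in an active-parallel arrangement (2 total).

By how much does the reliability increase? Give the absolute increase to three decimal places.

0.164

R_before = 0.793
R_after = 1 − (1 − 0.793)^2 = 0.957
ΔR = 0.957 − 0.793 = 0.164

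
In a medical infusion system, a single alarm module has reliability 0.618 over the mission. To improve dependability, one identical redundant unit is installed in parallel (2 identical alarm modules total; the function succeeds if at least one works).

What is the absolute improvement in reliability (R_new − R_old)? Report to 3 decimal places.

0.236

R_before = 0.618
R_after = 1 − (1 − 0.618)^2 = 0.854
ΔR = 0.854 − 0.618 = 0.236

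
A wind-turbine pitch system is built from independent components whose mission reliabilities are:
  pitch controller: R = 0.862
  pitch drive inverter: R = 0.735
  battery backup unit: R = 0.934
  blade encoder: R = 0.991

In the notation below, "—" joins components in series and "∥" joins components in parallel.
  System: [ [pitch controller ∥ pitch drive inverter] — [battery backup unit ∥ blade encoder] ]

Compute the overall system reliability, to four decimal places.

0.9629

Parallel (pitch controller and pitch drive inverter): 1 − (1 − 0.862000)(1 − 0.735000) = 0.963430
Parallel (battery backup unit and blade encoder): 1 − (1 − 0.934000)(1 − 0.991000) = 0.999406
Series ([0.963430] and [0.999406]): 0.963430 × 0.999406 = 0.9629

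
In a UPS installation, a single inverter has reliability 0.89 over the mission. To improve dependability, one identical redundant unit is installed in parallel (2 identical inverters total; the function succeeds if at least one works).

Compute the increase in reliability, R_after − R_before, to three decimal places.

0.098

R_before = 0.89
R_after = 1 − (1 − 0.89)^2 = 0.988
ΔR = 0.988 − 0.89 = 0.098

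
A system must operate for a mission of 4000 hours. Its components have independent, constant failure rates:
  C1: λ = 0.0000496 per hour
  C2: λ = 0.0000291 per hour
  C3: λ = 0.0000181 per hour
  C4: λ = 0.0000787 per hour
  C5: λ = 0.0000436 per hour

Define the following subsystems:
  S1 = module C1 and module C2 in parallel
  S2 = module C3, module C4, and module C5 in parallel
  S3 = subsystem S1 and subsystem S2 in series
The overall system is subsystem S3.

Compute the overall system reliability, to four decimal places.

R(C1) = exp(−0.0000496 × 4000) = 0.820042
R(C2) = exp(−0.0000291 × 4000) = 0.890119
R(C3) = exp(−0.0000181 × 4000) = 0.930159
R(C4) = exp(−0.0000787 × 4000) = 0.729935
R(C5) = exp(−0.0000436 × 4000) = 0.839961
Parallel (C1 and C2): 1 − (1 − 0.820042)(1 − 0.890119) = 0.980226
Parallel (C3, C4, and C5): 1 − (1 − 0.930159)(1 − 0.729935)(1 − 0.839961) = 0.996981
Series ([0.980226] and [0.996981]): 0.980226 × 0.996981 = 0.9773

0.9773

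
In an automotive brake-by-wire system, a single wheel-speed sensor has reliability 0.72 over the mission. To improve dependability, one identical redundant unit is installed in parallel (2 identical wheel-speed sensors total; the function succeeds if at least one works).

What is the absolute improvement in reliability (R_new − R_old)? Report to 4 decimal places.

R_before = 0.72
R_after = 1 − (1 − 0.72)^2 = 0.9216
ΔR = 0.9216 − 0.72 = 0.2016

0.2016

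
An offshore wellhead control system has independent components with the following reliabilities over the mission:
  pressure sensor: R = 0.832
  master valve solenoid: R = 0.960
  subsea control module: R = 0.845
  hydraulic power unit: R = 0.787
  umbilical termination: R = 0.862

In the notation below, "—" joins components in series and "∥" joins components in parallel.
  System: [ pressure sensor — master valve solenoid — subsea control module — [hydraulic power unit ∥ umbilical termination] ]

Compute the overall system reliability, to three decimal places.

Parallel (hydraulic power unit and umbilical termination): 1 − (1 − 0.78700)(1 − 0.86200) = 0.97061
Series (pressure sensor, master valve solenoid, subsea control module, and [0.97061]): 0.83200 × 0.96000 × 0.84500 × 0.97061 = 0.655

0.655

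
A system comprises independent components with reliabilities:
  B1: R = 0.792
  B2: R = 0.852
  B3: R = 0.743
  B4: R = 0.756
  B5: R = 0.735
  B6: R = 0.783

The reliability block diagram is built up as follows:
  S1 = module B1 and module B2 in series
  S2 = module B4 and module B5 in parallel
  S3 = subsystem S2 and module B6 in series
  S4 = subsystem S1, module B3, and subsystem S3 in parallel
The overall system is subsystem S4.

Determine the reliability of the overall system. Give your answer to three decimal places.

0.978

Series (B1 and B2): 0.79200 × 0.85200 = 0.67478
Parallel (B4 and B5): 1 − (1 − 0.75600)(1 − 0.73500) = 0.93534
Series ([0.93534] and B6): 0.93534 × 0.78300 = 0.73237
Parallel ([0.67478], B3, and [0.73237]): 1 − (1 − 0.67478)(1 − 0.74300)(1 − 0.73237) = 0.978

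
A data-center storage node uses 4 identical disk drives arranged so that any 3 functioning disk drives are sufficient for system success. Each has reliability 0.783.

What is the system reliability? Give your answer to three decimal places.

0.793

R = Σ_{i=3}^{4} C(4,i) p^i (1−p)^{4−i} with p = 0.783
C(4,3)·0.783^3·0.217^1 = 0.41668
C(4,4)·0.783^4·0.217^0 = 0.37588
Sum = 0.793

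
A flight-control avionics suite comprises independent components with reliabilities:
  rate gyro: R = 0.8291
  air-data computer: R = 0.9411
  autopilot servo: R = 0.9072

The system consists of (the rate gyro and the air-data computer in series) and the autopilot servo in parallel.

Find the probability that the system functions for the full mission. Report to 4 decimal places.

Series (rate gyro and air-data computer): 0.829100 × 0.941100 = 0.780266
Parallel ([0.780266] and autopilot servo): 1 − (1 − 0.780266)(1 − 0.907200) = 0.9796

0.9796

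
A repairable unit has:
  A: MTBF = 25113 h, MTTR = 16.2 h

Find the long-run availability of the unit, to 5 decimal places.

A(A) = MTBF/(MTBF+MTTR) = 25113/(25113+16.2) = 0.99936

0.99936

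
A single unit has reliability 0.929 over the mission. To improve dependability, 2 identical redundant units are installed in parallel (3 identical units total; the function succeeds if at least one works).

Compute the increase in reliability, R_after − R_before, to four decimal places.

0.0706

R_before = 0.929
R_after = 1 − (1 − 0.929)^3 = 0.9996
ΔR = 0.9996 − 0.929 = 0.0706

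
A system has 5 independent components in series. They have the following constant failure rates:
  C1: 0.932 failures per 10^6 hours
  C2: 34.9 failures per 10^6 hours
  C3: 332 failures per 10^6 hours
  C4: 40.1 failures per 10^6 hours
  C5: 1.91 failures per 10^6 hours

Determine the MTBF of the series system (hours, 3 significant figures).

Series of exponential components: λ_sys = Σ λ_i
λ_sys = 0.000000932 + 0.0000349 + 0.000332 + 0.0000401 + 0.00000191 = 4.0984e-04 /h
MTBF = 1 / λ_sys = 2440 h

2440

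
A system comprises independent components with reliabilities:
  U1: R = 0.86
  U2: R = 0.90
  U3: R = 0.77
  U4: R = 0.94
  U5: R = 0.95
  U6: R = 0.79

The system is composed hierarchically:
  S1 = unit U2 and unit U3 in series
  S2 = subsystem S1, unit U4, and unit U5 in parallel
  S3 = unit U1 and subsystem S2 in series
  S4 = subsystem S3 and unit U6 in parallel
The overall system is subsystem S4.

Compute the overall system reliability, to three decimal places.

0.970

Series (U2 and U3): 0.90000 × 0.77000 = 0.69300
Parallel ([0.69300], U4, and U5): 1 − (1 − 0.69300)(1 − 0.94000)(1 − 0.95000) = 0.99908
Series (U1 and [0.99908]): 0.86000 × 0.99908 = 0.85921
Parallel ([0.85921] and U6): 1 − (1 − 0.85921)(1 − 0.79000) = 0.970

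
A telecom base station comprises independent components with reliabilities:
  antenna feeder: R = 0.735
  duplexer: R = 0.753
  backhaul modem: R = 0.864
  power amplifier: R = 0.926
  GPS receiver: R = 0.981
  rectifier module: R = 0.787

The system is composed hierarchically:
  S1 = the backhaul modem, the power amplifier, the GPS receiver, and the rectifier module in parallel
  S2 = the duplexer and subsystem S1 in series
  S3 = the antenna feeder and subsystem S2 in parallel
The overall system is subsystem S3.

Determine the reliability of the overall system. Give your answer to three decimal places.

0.935

Parallel (backhaul modem, power amplifier, GPS receiver, and rectifier module): 1 − (1 − 0.86400)(1 − 0.92600)(1 − 0.98100)(1 − 0.78700) = 0.99996
Series (duplexer and [0.99996]): 0.75300 × 0.99996 = 0.75297
Parallel (antenna feeder and [0.75297]): 1 − (1 − 0.73500)(1 − 0.75297) = 0.935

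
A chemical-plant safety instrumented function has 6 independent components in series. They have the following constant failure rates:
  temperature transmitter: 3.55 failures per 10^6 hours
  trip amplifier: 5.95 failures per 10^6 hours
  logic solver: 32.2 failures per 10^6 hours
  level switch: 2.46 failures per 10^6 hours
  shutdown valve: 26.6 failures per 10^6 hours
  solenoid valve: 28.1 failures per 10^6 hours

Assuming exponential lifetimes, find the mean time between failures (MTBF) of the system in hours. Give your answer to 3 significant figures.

Series of exponential components: λ_sys = Σ λ_i
λ_sys = 0.00000355 + 0.00000595 + 0.0000322 + 0.00000246 + 0.0000266 + 0.0000281 = 9.8860e-05 /h
MTBF = 1 / λ_sys = 10100 h

10100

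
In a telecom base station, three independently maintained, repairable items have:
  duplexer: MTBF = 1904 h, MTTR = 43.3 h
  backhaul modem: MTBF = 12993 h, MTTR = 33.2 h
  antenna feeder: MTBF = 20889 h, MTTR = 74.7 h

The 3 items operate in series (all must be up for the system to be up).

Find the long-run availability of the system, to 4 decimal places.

0.9718

A(duplexer) = MTBF/(MTBF+MTTR) = 1904/(1904+43.3) = 0.977764
A(backhaul modem) = MTBF/(MTBF+MTTR) = 12993/(12993+33.2) = 0.997451
A(antenna feeder) = MTBF/(MTBF+MTTR) = 20889/(20889+74.7) = 0.996437
Series availability: 0.977764 × 0.997451 × 0.996437 = 0.9718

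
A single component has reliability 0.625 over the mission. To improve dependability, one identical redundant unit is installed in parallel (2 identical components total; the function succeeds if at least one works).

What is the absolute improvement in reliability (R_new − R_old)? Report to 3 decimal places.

0.234

R_before = 0.625
R_after = 1 − (1 − 0.625)^2 = 0.859
ΔR = 0.859 − 0.625 = 0.234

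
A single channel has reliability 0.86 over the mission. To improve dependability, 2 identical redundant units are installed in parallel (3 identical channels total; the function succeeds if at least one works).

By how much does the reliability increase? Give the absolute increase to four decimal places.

R_before = 0.86
R_after = 1 − (1 − 0.86)^3 = 0.9973
ΔR = 0.9973 − 0.86 = 0.1373

0.1373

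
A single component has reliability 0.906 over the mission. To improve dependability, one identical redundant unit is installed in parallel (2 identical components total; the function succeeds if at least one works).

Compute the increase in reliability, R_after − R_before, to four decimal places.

0.0852

R_before = 0.906
R_after = 1 − (1 − 0.906)^2 = 0.9912
ΔR = 0.9912 − 0.906 = 0.0852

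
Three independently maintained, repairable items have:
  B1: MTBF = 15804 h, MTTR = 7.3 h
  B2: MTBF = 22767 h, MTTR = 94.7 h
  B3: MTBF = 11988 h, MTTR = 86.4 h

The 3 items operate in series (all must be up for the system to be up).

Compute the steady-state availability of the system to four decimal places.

A(B1) = MTBF/(MTBF+MTTR) = 15804/(15804+7.3) = 0.999538
A(B2) = MTBF/(MTBF+MTTR) = 22767/(22767+94.7) = 0.995858
A(B3) = MTBF/(MTBF+MTTR) = 11988/(11988+86.4) = 0.992844
Series availability: 0.999538 × 0.995858 × 0.992844 = 0.9883

0.9883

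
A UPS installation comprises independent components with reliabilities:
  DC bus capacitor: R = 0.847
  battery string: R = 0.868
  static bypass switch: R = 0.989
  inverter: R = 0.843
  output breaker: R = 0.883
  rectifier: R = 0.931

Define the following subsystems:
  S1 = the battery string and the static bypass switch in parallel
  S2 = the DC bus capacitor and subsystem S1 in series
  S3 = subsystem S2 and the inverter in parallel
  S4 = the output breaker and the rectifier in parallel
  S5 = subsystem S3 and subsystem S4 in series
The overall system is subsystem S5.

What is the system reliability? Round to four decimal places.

0.9679

Parallel (battery string and static bypass switch): 1 − (1 − 0.868000)(1 − 0.989000) = 0.998548
Series (DC bus capacitor and [0.998548]): 0.847000 × 0.998548 = 0.845770
Parallel ([0.845770] and inverter): 1 − (1 − 0.845770)(1 − 0.843000) = 0.975786
Parallel (output breaker and rectifier): 1 − (1 − 0.883000)(1 − 0.931000) = 0.991927
Series ([0.975786] and [0.991927]): 0.975786 × 0.991927 = 0.9679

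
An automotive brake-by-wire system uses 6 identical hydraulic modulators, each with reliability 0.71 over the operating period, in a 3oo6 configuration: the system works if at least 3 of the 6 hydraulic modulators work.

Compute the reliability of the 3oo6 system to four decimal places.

0.9372

R = Σ_{i=3}^{6} C(6,i) p^i (1−p)^{6−i} with p = 0.71
C(6,3)·0.71^3·0.29^3 = 0.174582
C(6,4)·0.71^4·0.29^2 = 0.320568
C(6,5)·0.71^5·0.29^1 = 0.313936
C(6,6)·0.71^6·0.29^0 = 0.128100
Sum = 0.9372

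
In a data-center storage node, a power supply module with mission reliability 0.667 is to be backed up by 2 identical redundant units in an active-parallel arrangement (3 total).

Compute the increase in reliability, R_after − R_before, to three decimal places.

R_before = 0.667
R_after = 1 − (1 − 0.667)^3 = 0.963
ΔR = 0.963 − 0.667 = 0.296

0.296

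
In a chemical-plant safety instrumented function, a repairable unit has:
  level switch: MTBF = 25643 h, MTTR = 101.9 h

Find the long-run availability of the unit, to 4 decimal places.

0.9960

A(level switch) = MTBF/(MTBF+MTTR) = 25643/(25643+101.9) = 0.9960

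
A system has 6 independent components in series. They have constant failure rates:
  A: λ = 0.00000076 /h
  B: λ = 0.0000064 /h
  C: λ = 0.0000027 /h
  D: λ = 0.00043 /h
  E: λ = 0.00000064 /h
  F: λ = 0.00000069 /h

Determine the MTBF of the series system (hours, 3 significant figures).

2270

Series of exponential components: λ_sys = Σ λ_i
λ_sys = 0.00000076 + 0.0000064 + 0.0000027 + 0.00043 + 0.00000064 + 0.00000069 = 4.4119e-04 /h
MTBF = 1 / λ_sys = 2270 h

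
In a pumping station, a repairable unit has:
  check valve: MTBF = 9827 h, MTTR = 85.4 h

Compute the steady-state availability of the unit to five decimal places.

0.99138

A(check valve) = MTBF/(MTBF+MTTR) = 9827/(9827+85.4) = 0.99138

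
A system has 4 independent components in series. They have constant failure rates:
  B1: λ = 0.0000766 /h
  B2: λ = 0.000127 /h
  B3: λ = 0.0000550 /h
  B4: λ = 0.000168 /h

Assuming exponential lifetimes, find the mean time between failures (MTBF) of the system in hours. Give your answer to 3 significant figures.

2340

Series of exponential components: λ_sys = Σ λ_i
λ_sys = 0.0000766 + 0.000127 + 0.0000550 + 0.000168 = 4.2660e-04 /h
MTBF = 1 / λ_sys = 2340 h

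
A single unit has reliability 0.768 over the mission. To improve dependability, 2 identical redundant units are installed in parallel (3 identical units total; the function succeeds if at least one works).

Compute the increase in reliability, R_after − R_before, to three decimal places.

0.220

R_before = 0.768
R_after = 1 − (1 − 0.768)^3 = 0.988
ΔR = 0.988 − 0.768 = 0.220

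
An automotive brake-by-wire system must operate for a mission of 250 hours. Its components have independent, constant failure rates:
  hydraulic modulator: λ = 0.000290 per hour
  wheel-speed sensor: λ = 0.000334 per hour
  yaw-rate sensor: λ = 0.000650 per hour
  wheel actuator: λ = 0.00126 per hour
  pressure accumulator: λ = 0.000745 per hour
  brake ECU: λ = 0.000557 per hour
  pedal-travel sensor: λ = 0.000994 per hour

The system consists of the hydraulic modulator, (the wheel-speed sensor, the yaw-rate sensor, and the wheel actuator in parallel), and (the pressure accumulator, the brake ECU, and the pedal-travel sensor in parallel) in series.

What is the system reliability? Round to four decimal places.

0.9225

R(hydraulic modulator) = exp(−0.000290 × 250) = 0.930066
R(wheel-speed sensor) = exp(−0.000334 × 250) = 0.919891
R(yaw-rate sensor) = exp(−0.000650 × 250) = 0.850016
R(wheel actuator) = exp(−0.00126 × 250) = 0.729789
R(pressure accumulator) = exp(−0.000745 × 250) = 0.830066
R(brake ECU) = exp(−0.000557 × 250) = 0.870010
R(pedal-travel sensor) = exp(−0.000994 × 250) = 0.779970
Parallel (wheel-speed sensor, yaw-rate sensor, and wheel actuator): 1 − (1 − 0.919891)(1 − 0.850016)(1 − 0.729789) = 0.996753
Parallel (pressure accumulator, brake ECU, and pedal-travel sensor): 1 − (1 − 0.830066)(1 − 0.870010)(1 − 0.779970) = 0.995140
Series (hydraulic modulator, [0.996753], and [0.995140]): 0.930066 × 0.996753 × 0.995140 = 0.9225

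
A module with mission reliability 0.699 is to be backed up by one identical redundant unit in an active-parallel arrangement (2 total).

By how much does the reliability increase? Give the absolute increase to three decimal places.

R_before = 0.699
R_after = 1 − (1 − 0.699)^2 = 0.909
ΔR = 0.909 − 0.699 = 0.210

0.210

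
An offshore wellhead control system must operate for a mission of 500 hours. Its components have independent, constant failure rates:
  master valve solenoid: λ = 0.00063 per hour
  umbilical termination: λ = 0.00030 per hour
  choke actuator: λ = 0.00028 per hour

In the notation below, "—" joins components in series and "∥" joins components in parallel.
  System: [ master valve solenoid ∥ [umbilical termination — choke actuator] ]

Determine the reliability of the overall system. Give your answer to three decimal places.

R(master valve solenoid) = exp(−0.00063 × 500) = 0.72979
R(umbilical termination) = exp(−0.00030 × 500) = 0.86071
R(choke actuator) = exp(−0.00028 × 500) = 0.86936
Series (umbilical termination and choke actuator): 0.86071 × 0.86936 = 0.74827
Parallel (master valve solenoid and [0.74827]): 1 − (1 − 0.72979)(1 − 0.74827) = 0.932

0.932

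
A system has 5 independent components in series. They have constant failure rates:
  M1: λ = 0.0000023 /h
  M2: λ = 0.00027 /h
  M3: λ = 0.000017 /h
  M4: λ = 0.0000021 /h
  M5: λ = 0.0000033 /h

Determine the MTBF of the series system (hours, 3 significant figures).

3390

Series of exponential components: λ_sys = Σ λ_i
λ_sys = 0.0000023 + 0.00027 + 0.000017 + 0.0000021 + 0.0000033 = 2.9470e-04 /h
MTBF = 1 / λ_sys = 3390 h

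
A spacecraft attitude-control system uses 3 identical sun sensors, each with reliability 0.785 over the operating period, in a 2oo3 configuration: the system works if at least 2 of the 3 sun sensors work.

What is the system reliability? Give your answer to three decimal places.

0.881

R = Σ_{i=2}^{3} C(3,i) p^i (1−p)^{3−i} with p = 0.785
C(3,2)·0.785^2·0.215^1 = 0.39747
C(3,3)·0.785^3·0.215^0 = 0.48374
Sum = 0.881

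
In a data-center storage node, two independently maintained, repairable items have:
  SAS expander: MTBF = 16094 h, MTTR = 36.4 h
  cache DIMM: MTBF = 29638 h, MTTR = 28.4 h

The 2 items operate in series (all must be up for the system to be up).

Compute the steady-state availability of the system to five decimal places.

0.99679

A(SAS expander) = MTBF/(MTBF+MTTR) = 16094/(16094+36.4) = 0.997743
A(cache DIMM) = MTBF/(MTBF+MTTR) = 29638/(29638+28.4) = 0.999043
Series availability: 0.997743 × 0.999043 = 0.99679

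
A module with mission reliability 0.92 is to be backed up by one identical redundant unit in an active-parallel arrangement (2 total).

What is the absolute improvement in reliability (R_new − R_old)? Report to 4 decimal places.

R_before = 0.92
R_after = 1 − (1 − 0.92)^2 = 0.9936
ΔR = 0.9936 − 0.92 = 0.0736

0.0736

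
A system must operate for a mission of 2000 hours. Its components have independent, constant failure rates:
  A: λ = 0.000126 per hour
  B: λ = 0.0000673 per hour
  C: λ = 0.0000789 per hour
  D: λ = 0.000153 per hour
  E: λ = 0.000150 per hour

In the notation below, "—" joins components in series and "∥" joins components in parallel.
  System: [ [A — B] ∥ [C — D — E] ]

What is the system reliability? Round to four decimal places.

0.8287

R(A) = exp(−0.000126 × 2000) = 0.777245
R(B) = exp(−0.0000673 × 2000) = 0.874065
R(C) = exp(−0.0000789 × 2000) = 0.854021
R(D) = exp(−0.000153 × 2000) = 0.736387
R(E) = exp(−0.000150 × 2000) = 0.740818
Series (A and B): 0.777245 × 0.874065 = 0.679363
Series (C, D, and E): 0.854021 × 0.736387 × 0.740818 = 0.465893
Parallel ([0.679363] and [0.465893]): 1 − (1 − 0.679363)(1 − 0.465893) = 0.8287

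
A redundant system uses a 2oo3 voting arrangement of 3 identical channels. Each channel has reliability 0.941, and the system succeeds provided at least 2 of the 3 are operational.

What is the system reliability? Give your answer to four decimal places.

0.9900

R = Σ_{i=2}^{3} C(3,i) p^i (1−p)^{3−i} with p = 0.941
C(3,2)·0.941^2·0.059^1 = 0.156730
C(3,3)·0.941^3·0.059^0 = 0.833238
Sum = 0.9900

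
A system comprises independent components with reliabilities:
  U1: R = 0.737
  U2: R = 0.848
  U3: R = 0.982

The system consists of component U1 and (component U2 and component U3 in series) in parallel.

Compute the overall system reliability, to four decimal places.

0.9560

Series (U2 and U3): 0.848000 × 0.982000 = 0.832736
Parallel (U1 and [0.832736]): 1 − (1 − 0.737000)(1 − 0.832736) = 0.9560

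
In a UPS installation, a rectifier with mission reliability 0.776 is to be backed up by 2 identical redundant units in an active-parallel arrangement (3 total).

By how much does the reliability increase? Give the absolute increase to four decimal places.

0.2128

R_before = 0.776
R_after = 1 − (1 − 0.776)^3 = 0.9888
ΔR = 0.9888 − 0.776 = 0.2128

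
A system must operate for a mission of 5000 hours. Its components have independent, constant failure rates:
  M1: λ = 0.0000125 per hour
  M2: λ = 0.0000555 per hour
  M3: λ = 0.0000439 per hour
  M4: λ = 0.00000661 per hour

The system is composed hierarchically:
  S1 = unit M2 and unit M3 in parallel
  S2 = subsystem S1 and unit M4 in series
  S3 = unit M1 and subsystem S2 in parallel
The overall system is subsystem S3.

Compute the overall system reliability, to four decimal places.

0.9952

R(M1) = exp(−0.0000125 × 5000) = 0.939413
R(M2) = exp(−0.0000555 × 5000) = 0.757676
R(M3) = exp(−0.0000439 × 5000) = 0.802920
R(M4) = exp(−0.00000661 × 5000) = 0.967490
Parallel (M2 and M3): 1 − (1 − 0.757676)(1 − 0.802920) = 0.952243
Series ([0.952243] and M4): 0.952243 × 0.967490 = 0.921286
Parallel (M1 and [0.921286]): 1 − (1 − 0.939413)(1 − 0.921286) = 0.9952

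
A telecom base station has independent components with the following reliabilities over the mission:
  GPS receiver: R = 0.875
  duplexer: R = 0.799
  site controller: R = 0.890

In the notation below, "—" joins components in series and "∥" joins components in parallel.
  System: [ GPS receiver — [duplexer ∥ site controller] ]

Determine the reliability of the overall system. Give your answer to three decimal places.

0.856

Parallel (duplexer and site controller): 1 − (1 − 0.79900)(1 − 0.89000) = 0.97789
Series (GPS receiver and [0.97789]): 0.87500 × 0.97789 = 0.856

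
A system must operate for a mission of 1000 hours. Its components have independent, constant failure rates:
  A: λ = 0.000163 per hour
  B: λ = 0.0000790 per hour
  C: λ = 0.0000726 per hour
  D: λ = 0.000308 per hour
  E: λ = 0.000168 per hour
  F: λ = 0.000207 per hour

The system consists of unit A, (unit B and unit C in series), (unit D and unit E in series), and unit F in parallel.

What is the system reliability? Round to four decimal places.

0.9985

R(A) = exp(−0.000163 × 1000) = 0.849591
R(B) = exp(−0.0000790 × 1000) = 0.924040
R(C) = exp(−0.0000726 × 1000) = 0.929973
R(D) = exp(−0.000308 × 1000) = 0.734915
R(E) = exp(−0.000168 × 1000) = 0.845354
R(F) = exp(−0.000207 × 1000) = 0.813020
Series (B and C): 0.924040 × 0.929973 = 0.859332
Series (D and E): 0.734915 × 0.845354 = 0.621263
Parallel (A, [0.859332], [0.621263], and F): 1 − (1 − 0.849591)(1 − 0.859332)(1 − 0.621263)(1 − 0.813020) = 0.9985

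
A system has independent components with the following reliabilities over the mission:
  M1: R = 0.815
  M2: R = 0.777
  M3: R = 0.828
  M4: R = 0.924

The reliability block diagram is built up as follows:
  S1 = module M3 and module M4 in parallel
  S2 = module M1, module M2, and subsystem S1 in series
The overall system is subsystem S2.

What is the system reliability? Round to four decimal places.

Parallel (M3 and M4): 1 − (1 − 0.828000)(1 − 0.924000) = 0.986928
Series (M1, M2, and [0.986928]): 0.815000 × 0.777000 × 0.986928 = 0.6250

0.6250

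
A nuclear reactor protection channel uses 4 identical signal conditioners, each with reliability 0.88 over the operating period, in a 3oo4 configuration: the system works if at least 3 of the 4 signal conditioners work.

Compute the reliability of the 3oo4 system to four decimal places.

0.9268

R = Σ_{i=3}^{4} C(4,i) p^i (1−p)^{4−i} with p = 0.88
C(4,3)·0.88^3·0.12^1 = 0.327107
C(4,4)·0.88^4·0.12^0 = 0.599695
Sum = 0.9268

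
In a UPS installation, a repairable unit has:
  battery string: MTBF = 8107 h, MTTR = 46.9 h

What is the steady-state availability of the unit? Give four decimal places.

0.9942

A(battery string) = MTBF/(MTBF+MTTR) = 8107/(8107+46.9) = 0.9942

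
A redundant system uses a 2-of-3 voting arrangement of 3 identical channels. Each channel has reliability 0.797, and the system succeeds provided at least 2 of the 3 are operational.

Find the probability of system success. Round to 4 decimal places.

0.8931

R = Σ_{i=2}^{3} C(3,i) p^i (1−p)^{3−i} with p = 0.797
C(3,2)·0.797^2·0.203^1 = 0.386842
C(3,3)·0.797^3·0.203^0 = 0.506262
Sum = 0.8931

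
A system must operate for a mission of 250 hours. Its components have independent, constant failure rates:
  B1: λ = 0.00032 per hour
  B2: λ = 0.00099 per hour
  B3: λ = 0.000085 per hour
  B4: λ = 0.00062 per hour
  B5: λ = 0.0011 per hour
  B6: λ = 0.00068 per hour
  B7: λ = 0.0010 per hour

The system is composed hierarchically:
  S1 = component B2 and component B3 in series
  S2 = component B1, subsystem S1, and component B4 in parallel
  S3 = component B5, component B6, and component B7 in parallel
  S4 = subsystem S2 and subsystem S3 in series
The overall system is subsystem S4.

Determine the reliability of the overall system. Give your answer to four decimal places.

0.9891

R(B1) = exp(−0.00032 × 250) = 0.923116
R(B2) = exp(−0.00099 × 250) = 0.780750
R(B3) = exp(−0.000085 × 250) = 0.978974
R(B4) = exp(−0.00062 × 250) = 0.856415
R(B5) = exp(−0.0011 × 250) = 0.759572
R(B6) = exp(−0.00068 × 250) = 0.843665
R(B7) = exp(−0.0010 × 250) = 0.778801
Series (B2 and B3): 0.780750 × 0.978974 = 0.764334
Parallel (B1, [0.764334], and B4): 1 − (1 − 0.923116)(1 − 0.764334)(1 − 0.856415) = 0.997398
Parallel (B5, B6, and B7): 1 − (1 − 0.759572)(1 − 0.843665)(1 − 0.778801) = 0.991686
Series ([0.997398] and [0.991686]): 0.997398 × 0.991686 = 0.9891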